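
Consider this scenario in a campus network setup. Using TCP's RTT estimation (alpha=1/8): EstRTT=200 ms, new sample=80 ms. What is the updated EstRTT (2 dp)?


Given: EstRTT = 200 ms, SampleRTT = 80 ms, alpha = 1/8
New EstRTT = (1 - alpha) * EstRTT + alpha * SampleRTT
(7/8) * 200 = 175
(1/8) * 80 = 10
New EstRTT = 175 + 10 = 185 ms -> 185.00 ms (2 dp)

185.00


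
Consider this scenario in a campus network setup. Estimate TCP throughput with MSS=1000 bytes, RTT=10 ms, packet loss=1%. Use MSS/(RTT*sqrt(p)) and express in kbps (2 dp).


Given: MSS = 1000 bytes, RTT = 10 ms, loss = 1%
RTT in seconds = 10 / 1000 = 0.01
Loss rate = 1% = 0.01
sqrt(loss) = sqrt(0.01) = 0.1
Throughput (bytes/s) = 1000 / (0.01 * 0.1) = 1000000.0000
Throughput (kbps) = 1000000.0000 * 8 / 1000 = 8000.000000 -> 8000.00 kbps (2 dp)

8000.00


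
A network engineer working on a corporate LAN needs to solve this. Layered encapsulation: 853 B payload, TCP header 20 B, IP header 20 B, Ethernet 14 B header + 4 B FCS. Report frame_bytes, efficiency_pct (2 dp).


TCP segment = 853 + 20 = 873 B
IP packet = 873 + 20 = 893 B
Ethernet frame = 893 + 14 + 4 = 911 B
Efficiency = app / frame = 853 / 911 = 0.936334 = 93.6334% -> 93.63% (2 dp)

911, 93.63


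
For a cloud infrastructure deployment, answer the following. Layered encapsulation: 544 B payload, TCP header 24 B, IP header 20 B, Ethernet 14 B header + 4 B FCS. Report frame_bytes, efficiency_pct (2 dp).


TCP segment = 544 + 24 = 568 B
IP packet = 568 + 20 = 588 B
Ethernet frame = 588 + 14 + 4 = 606 B
Efficiency = app / frame = 544 / 606 = 0.897690 = 89.7690% -> 89.77% (2 dp)

606, 89.77


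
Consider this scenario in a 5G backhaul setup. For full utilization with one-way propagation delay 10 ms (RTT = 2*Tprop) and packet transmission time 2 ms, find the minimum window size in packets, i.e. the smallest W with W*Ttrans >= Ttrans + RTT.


Given: Ttrans = 2 ms, RTT = 20 ms (= 2 * Tprop, Tprop = 10 ms)
Time until first ACK returns = Ttrans + RTT = 2 + 20 = 22 ms
Need W * Ttrans >= Ttrans + RTT  ->  W >= (Ttrans + RTT) / Ttrans
(Ttrans + RTT) / Ttrans = 22 / 2 = 11
W_min = ceil(11) = 11

11


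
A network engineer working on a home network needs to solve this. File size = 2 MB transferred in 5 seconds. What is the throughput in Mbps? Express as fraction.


Given: file = 2 MB, time = 5 s
File in Mb = 2 * 8 = 16 Mb
Throughput = 16 / 5 Mbps
Throughput = 16/5 Mbps

16/5


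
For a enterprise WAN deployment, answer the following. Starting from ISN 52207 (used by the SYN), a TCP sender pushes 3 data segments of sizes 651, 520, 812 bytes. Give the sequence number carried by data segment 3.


The SYN occupies sequence number ISN = 52207, so the first data byte is ISN + 1 = 52208.
SEQ of data segment i = (ISN + 1) + sum of payload sizes of segments 1..i-1.
Segment 1: SEQ = 52208, payload = 651 bytes
Segment 2: SEQ = 52859, payload = 520 bytes
Segment 3: SEQ = 53379, payload = 812 bytes
SEQ of segment 3 = 52208 + 651 + 520 = 53379

53379


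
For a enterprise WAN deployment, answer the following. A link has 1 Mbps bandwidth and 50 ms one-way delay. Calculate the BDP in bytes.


Given: bandwidth = 1 Mbps, delay = 50 ms
BDP in bits = 1 * 10^6 * 50 / 1000
BDP in bits = 50000
BDP in bytes = 50000 / 8 = 6250

6250


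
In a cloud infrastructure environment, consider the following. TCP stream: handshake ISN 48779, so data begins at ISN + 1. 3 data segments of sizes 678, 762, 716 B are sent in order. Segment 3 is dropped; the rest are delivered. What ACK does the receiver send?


SYN uses sequence number 48779; first data byte = ISN + 1 = 48780.
Segment 1: SEQ = 48780, len = 678 B, covers [48780, 49457]
Segment 2: SEQ = 49458, len = 762 B, covers [49458, 50219]
Segment 3: SEQ = 50220, len = 716 B, covers [50220, 50935] [LOST]
In-order data received: bytes [48780, 50219] (segments 1..2).
Segment 3 missing -> gap begins at byte 50220.
Cumulative ACK = next expected in-order byte = 48780 + 678 + 762 = 50220

50220


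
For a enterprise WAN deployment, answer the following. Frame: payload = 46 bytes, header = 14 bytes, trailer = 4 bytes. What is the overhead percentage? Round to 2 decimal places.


Given: payload = 46 B, header = 14 B, trailer = 4 B
Overhead bytes = header + trailer = 14 + 4 = 18
Total frame = payload + overhead = 46 + 18 = 64
Overhead % = 18 / 64 * 100 = 28.1250% -> 28.13% (2 dp)

28.13


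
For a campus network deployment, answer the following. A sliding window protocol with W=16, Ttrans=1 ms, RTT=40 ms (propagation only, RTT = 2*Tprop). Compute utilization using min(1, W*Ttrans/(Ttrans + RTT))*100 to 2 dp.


Given: W = 16, Ttrans = 1 ms, RTT = 40 ms (= 2 * Tprop, Tprop = 20 ms)
Cycle time = Ttrans + RTT = 1 + 40 = 41 ms (first packet sent until its ACK returns)
W * Ttrans = 16 * 1 = 16 ms of sending per cycle
W * Ttrans / (Ttrans + RTT) = 16 / 41 = 0.390244
U = min(1, 0.390244) = 0.390244
U% = 39.02%

39.02


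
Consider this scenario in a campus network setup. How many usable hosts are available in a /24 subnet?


Given: subnet mask /24
Host bits = 32 - 24 = 8
Total addresses = 2^8 = 256
Usable hosts = 256 - 2 (network + broadcast) = 254

254


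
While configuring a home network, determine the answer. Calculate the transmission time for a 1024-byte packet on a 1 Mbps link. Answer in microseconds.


Given: packet = 1024 bytes, bandwidth = 1 Mbps
Packet in bits = 1024 * 8 = 8192 bits
Bandwidth = 1 * 10^6 = 1000000 bps
Time = 8192 / 1000000 seconds
Time in us = 8192 * 10^6 / 1000000 = 8192

8192


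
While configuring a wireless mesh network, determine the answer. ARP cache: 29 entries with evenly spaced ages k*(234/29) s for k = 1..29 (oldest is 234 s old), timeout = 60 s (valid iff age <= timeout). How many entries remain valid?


Ages are k * 234/29 s for k = 1..29 (spacing = 8.0690 s).
Entry k is valid iff k * 234/29 <= 60 iff k <= 29 * 60 / 234 = 7.4359
n_valid = floor(7.4359) = 7
(n_stale = 29 - 7 = 22)

7


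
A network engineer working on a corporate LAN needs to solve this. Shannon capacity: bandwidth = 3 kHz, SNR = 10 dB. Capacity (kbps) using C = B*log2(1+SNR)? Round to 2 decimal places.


Given: B = 3 kHz, SNR = 10 dB
SNR linear = 10^(10/10) = 10
1 + SNR = 11
log2(11) = 3.4594316186
C = 3 * 1000 * 3.4594316186 = 10378.2949 bps
C = 10.378295 kbps -> 10.38 kbps (2 dp)

10.38


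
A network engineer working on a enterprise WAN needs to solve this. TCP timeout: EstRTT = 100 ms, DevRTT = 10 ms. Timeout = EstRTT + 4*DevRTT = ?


Given: EstRTT = 100 ms, DevRTT = 10 ms
Timeout = EstRTT + 4 * DevRTT
4 * DevRTT = 4 * 10 = 40
Timeout = 100 + 40 = 140 ms

140


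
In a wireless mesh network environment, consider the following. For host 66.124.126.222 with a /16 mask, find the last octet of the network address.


Given: IP = 66.124.126.222, prefix = /16
Subnet mask = 255.255.0.0
Last octet of IP: 222
Last octet of mask: 0
Network last octet = 222 AND 0 = 0

0


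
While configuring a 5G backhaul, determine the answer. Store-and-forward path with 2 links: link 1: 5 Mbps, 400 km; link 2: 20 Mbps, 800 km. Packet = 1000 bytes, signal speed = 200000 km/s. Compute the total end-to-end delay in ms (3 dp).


Packet = 1000 bytes = 8000 bits. Store-and-forward: sum (t_trans + t_prop) per link.
Link 1: t_trans = 8000/(5*10^6) s = 1.6000 ms; t_prop = 400/200000 s = 2.0000 ms; subtotal = 3.6000 ms
Link 2: t_trans = 8000/(20*10^6) s = 0.4000 ms; t_prop = 800/200000 s = 4.0000 ms; subtotal = 4.4000 ms
End-to-end = 3.6000 + 4.4000 = 8.0000 ms -> 8.000 ms (3 dp)

8.000


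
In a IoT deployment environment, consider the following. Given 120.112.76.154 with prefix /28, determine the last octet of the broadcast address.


Given: IP = 120.112.76.154, prefix = /28
Host bits = 32 - 28 = 4
Network last octet = 154 AND mask = 144
Host part size = 2^4 - 1 = 15
Broadcast last octet = 144 OR 15 = 159

159


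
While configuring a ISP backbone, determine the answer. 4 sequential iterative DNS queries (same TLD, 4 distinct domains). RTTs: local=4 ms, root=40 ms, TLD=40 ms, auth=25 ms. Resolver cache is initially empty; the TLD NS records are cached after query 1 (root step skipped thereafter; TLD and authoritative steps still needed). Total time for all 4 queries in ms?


Lookup 1 (cold cache): local + root + TLD + auth = 4 + 40 + 40 + 25 = 109 ms
Lookups 2..4 (TLD NS cached -> skip root; new domain -> still ask TLD and auth): local + TLD + auth = 4 + 40 + 25 = 69 ms each
Remaining 3 lookups: 3 * 69 = 207 ms
Total = 109 + 207 = 316 ms

316


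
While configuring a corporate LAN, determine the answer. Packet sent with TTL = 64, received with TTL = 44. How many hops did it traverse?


Given: initial TTL = 64, received TTL = 44
Hops = initial TTL - received TTL
Hops = 64 - 44 = 20

20


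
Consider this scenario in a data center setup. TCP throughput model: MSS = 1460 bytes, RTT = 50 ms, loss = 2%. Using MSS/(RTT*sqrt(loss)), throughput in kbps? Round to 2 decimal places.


Given: MSS = 1460 bytes, RTT = 50 ms, loss = 2%
RTT in seconds = 50 / 1000 = 0.05
Loss rate = 2% = 0.02
sqrt(loss) = sqrt(0.02) = 0.141421356237
Throughput (bytes/s) = 1460 / (0.05 * 0.141421356237) = 206475.1801
Throughput (kbps) = 206475.1801 * 8 / 1000 = 1651.801441 -> 1651.80 kbps (2 dp)

1651.80


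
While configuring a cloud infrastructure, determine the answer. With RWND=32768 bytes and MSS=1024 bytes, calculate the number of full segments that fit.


Given: RWND = 32768 bytes, MSS = 1024 bytes
Full segments = floor(RWND / MSS)
Full segments = floor(32768 / 1024)
Full segments = floor(32.0) = 32

32


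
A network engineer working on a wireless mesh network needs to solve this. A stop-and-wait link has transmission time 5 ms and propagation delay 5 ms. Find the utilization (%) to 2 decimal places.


Given: Ttrans = 5 ms, Tprop = 5 ms
RTT = 2 * Tprop = 2 * 5 = 10 ms
U = Ttrans / (Ttrans + RTT)
U = 5 / (5 + 10)
U = 5 / 15 = 0.333333
U% = 33.33%

33.33


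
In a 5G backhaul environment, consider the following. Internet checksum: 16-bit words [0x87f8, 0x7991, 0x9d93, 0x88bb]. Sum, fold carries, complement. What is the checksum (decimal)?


Given words: [0x87f8, 0x7991, 0x9d93, 0x88bb]
Step 1: Sum all words
Raw sum = 34808 + 31121 + 40339 + 35003 = 141271
Step 2: Fold carry: (10199 + 2) = 10201
One's complement = ~10201 & 0xFFFF = 55334

55334


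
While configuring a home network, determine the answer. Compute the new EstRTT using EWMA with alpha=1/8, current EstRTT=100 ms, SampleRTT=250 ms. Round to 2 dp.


Given: EstRTT = 100 ms, SampleRTT = 250 ms, alpha = 1/8
New EstRTT = (1 - alpha) * EstRTT + alpha * SampleRTT
(7/8) * 100 = 87.5
(1/8) * 250 = 31.25
New EstRTT = 87.5 + 31.25 = 118.75 ms -> 118.75 ms (2 dp)

118.75


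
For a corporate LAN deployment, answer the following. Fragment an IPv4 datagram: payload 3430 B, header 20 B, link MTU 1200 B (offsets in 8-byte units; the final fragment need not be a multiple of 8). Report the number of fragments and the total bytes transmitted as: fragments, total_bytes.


Max data per non-final fragment = floor((MTU - header)/8)*8 = floor((1200 - 20)/8)*8 = floor(1180/8)*8 = 1176 B
Final fragment needs no 8-byte alignment: it can carry up to MTU - header = 1180 B
Non-final fragments needed = ceil((payload - 1180) / 1176) = ceil(2250/1176) = ceil(1.9133) = 2
Number of fragments = 2 + 1 = 3
Fragment sizes (data): 2 * 1176 B + 1078 B (last, 1078 <= 1180 OK)
Total bytes sent = payload + n_frags * header = 3430 + 3*20 = 3430 + 60 = 3490 B

3, 3490


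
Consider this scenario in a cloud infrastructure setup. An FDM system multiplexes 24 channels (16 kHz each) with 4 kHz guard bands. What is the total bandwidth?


Given: 24 channels, 16 kHz each, guard = 4 kHz
Channel bandwidth = 24 * 16 = 384 kHz
Guard bands = 23 gaps * 4 kHz = 92 kHz
Total = 384 + 92 = 476 kHz

476


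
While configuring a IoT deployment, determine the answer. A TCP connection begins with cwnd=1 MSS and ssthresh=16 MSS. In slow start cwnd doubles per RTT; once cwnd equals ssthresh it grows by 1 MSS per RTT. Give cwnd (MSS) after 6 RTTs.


RTT 0: cwnd = 1 MSS (initial)
RTT 1: cwnd = 2 MSS (slow start, doubled)
RTT 2: cwnd = 4 MSS (slow start, doubled)
RTT 3: cwnd = 8 MSS (slow start, doubled)
RTT 4: cwnd = 16 MSS (slow start, doubled)
RTT 5: cwnd = 17 MSS (congestion avoidance, +1)
RTT 6: cwnd = 18 MSS (congestion avoidance, +1)

18


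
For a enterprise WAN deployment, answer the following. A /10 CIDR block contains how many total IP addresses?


Given: CIDR prefix /10
Host bits = 32 - 10 = 22
Total addresses = 2^22 = 4194304

4194304


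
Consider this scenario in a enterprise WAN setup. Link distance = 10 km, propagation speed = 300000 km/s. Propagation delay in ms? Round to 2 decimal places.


Given: distance = 10 km, speed = 300000 km/s
Delay = distance / speed = 10 / 300000 seconds
Delay in ms = 10 * 1000 / 300000
Delay = 0.0333 ms
Rounded to 2 dp = 0.03 ms

0.03


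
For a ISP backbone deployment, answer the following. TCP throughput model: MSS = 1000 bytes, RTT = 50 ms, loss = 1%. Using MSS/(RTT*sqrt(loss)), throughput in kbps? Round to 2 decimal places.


Given: MSS = 1000 bytes, RTT = 50 ms, loss = 1%
RTT in seconds = 50 / 1000 = 0.05
Loss rate = 1% = 0.01
sqrt(loss) = sqrt(0.01) = 0.1
Throughput (bytes/s) = 1000 / (0.05 * 0.1) = 200000.0000
Throughput (kbps) = 200000.0000 * 8 / 1000 = 1600.000000 -> 1600.00 kbps (2 dp)

1600.00


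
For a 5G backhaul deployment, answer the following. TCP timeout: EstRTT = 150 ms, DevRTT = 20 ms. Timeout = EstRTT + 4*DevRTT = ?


Given: EstRTT = 150 ms, DevRTT = 20 ms
Timeout = EstRTT + 4 * DevRTT
4 * DevRTT = 4 * 20 = 80
Timeout = 150 + 80 = 230 ms

230


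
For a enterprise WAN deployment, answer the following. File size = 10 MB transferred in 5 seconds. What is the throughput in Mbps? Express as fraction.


Given: file = 10 MB, time = 5 s
File in Mb = 10 * 8 = 80 Mb
Throughput = 80 / 5 Mbps
Throughput = 16 Mbps

16


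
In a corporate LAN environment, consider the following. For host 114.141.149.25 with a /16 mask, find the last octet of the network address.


Given: IP = 114.141.149.25, prefix = /16
Subnet mask = 255.255.0.0
Last octet of IP: 25
Last octet of mask: 0
Network last octet = 25 AND 0 = 0

0


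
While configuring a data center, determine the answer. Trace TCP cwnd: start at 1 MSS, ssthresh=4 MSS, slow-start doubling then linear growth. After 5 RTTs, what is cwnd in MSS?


RTT 0: cwnd = 1 MSS (initial)
RTT 1: cwnd = 2 MSS (slow start, doubled)
RTT 2: cwnd = 4 MSS (slow start, doubled)
RTT 3: cwnd = 5 MSS (congestion avoidance, +1)
RTT 4: cwnd = 6 MSS (congestion avoidance, +1)
RTT 5: cwnd = 7 MSS (congestion avoidance, +1)

7


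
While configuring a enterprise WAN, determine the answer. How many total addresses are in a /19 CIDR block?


Given: CIDR prefix /19
Host bits = 32 - 19 = 13
Total addresses = 2^13 = 8192

8192


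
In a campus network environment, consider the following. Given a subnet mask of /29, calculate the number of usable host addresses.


Given: subnet mask /29
Host bits = 32 - 29 = 3
Total addresses = 2^3 = 8
Usable hosts = 8 - 2 (network + broadcast) = 6

6


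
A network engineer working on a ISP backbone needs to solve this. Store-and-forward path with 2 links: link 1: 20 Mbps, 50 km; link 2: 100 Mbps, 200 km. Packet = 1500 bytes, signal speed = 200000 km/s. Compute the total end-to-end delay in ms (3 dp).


Packet = 1500 bytes = 12000 bits. Store-and-forward: sum (t_trans + t_prop) per link.
Link 1: t_trans = 12000/(20*10^6) s = 0.6000 ms; t_prop = 50/200000 s = 0.2500 ms; subtotal = 0.8500 ms
Link 2: t_trans = 12000/(100*10^6) s = 0.1200 ms; t_prop = 200/200000 s = 1.0000 ms; subtotal = 1.1200 ms
End-to-end = 0.8500 + 1.1200 = 1.9700 ms -> 1.970 ms (3 dp)

1.970


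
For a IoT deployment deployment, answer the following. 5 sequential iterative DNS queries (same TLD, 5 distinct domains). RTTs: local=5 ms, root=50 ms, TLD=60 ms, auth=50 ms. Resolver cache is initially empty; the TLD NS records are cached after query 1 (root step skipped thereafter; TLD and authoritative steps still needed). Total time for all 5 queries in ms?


Lookup 1 (cold cache): local + root + TLD + auth = 5 + 50 + 60 + 50 = 165 ms
Lookups 2..5 (TLD NS cached -> skip root; new domain -> still ask TLD and auth): local + TLD + auth = 5 + 60 + 50 = 115 ms each
Remaining 4 lookups: 4 * 115 = 460 ms
Total = 165 + 460 = 625 ms

625


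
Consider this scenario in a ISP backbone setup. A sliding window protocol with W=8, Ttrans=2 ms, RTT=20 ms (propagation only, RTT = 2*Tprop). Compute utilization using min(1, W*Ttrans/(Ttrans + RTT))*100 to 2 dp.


Given: W = 8, Ttrans = 2 ms, RTT = 20 ms (= 2 * Tprop, Tprop = 10 ms)
Cycle time = Ttrans + RTT = 2 + 20 = 22 ms (first packet sent until its ACK returns)
W * Ttrans = 8 * 2 = 16 ms of sending per cycle
W * Ttrans / (Ttrans + RTT) = 16 / 22 = 0.727273
U = min(1, 0.727273) = 0.727273
U% = 72.73%

72.73


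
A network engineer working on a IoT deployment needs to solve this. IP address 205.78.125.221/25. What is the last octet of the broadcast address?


Given: IP = 205.78.125.221, prefix = /25
Host bits = 32 - 25 = 7
Network last octet = 221 AND mask = 128
Host part size = 2^7 - 1 = 127
Broadcast last octet = 128 OR 127 = 255

255


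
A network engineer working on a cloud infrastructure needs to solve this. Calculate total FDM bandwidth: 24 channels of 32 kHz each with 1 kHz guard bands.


Given: 24 channels, 32 kHz each, guard = 1 kHz
Channel bandwidth = 24 * 32 = 768 kHz
Guard bands = 23 gaps * 1 kHz = 23 kHz
Total = 768 + 23 = 791 kHz

791


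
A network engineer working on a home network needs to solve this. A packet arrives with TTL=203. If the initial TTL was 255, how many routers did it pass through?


Given: initial TTL = 255, received TTL = 203
Hops = initial TTL - received TTL
Hops = 255 - 203 = 52

52


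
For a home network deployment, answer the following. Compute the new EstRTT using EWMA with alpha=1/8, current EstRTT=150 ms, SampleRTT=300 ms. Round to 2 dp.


Given: EstRTT = 150 ms, SampleRTT = 300 ms, alpha = 1/8
New EstRTT = (1 - alpha) * EstRTT + alpha * SampleRTT
(7/8) * 150 = 131.25
(1/8) * 300 = 37.5
New EstRTT = 131.25 + 37.5 = 168.75 ms -> 168.75 ms (2 dp)

168.75


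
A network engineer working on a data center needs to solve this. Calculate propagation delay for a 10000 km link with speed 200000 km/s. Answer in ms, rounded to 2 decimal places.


Given: distance = 10000 km, speed = 200000 km/s
Delay = distance / speed = 10000 / 200000 seconds
Delay in ms = 10000 * 1000 / 200000
Delay = 50.0000 ms
Rounded to 2 dp = 50.00 ms

50.00


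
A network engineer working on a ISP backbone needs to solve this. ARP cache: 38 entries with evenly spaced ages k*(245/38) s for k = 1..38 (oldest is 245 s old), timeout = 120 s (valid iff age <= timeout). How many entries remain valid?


Ages are k * 245/38 s for k = 1..38 (spacing = 6.4474 s).
Entry k is valid iff k * 245/38 <= 120 iff k <= 38 * 120 / 245 = 18.6122
n_valid = floor(18.6122) = 18
(n_stale = 38 - 18 = 20)

18


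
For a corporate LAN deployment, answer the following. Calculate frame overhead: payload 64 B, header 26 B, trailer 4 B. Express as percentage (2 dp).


Given: payload = 64 B, header = 26 B, trailer = 4 B
Overhead bytes = header + trailer = 26 + 4 = 30
Total frame = payload + overhead = 64 + 30 = 94
Overhead % = 30 / 94 * 100 = 31.9149% -> 31.91% (2 dp)

31.91


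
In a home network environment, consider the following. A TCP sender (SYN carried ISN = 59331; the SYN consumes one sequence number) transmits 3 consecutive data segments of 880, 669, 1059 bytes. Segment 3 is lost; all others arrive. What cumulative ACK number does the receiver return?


SYN uses sequence number 59331; first data byte = ISN + 1 = 59332.
Segment 1: SEQ = 59332, len = 880 B, covers [59332, 60211]
Segment 2: SEQ = 60212, len = 669 B, covers [60212, 60880]
Segment 3: SEQ = 60881, len = 1059 B, covers [60881, 61939] [LOST]
In-order data received: bytes [59332, 60880] (segments 1..2).
Segment 3 missing -> gap begins at byte 60881.
Cumulative ACK = next expected in-order byte = 59332 + 880 + 669 = 60881

60881


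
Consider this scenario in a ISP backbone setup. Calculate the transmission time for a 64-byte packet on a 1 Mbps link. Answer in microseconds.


Given: packet = 64 bytes, bandwidth = 1 Mbps
Packet in bits = 64 * 8 = 512 bits
Bandwidth = 1 * 10^6 = 1000000 bps
Time = 512 / 1000000 seconds
Time in us = 512 * 10^6 / 1000000 = 512

512


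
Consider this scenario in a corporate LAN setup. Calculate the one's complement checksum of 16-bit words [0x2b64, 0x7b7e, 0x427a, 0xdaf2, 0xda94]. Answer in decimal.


Given words: [0x2b64, 0x7b7e, 0x427a, 0xdaf2, 0xda94]
Step 1: Sum all words
Raw sum = 11108 + 31614 + 17018 + 56050 + 55956 = 171746
Step 2: Fold carry: (40674 + 2) = 40676
One's complement = ~40676 & 0xFFFF = 24859

24859


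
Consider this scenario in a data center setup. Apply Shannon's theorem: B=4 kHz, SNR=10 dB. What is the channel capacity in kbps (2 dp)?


Given: B = 4 kHz, SNR = 10 dB
SNR linear = 10^(10/10) = 10
1 + SNR = 11
log2(11) = 3.4594316186
C = 4 * 1000 * 3.4594316186 = 13837.7265 bps
C = 13.837726 kbps -> 13.84 kbps (2 dp)

13.84


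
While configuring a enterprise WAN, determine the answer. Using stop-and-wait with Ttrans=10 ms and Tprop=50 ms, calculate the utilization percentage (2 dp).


Given: Ttrans = 10 ms, Tprop = 50 ms
RTT = 2 * Tprop = 2 * 50 = 100 ms
U = Ttrans / (Ttrans + RTT)
U = 10 / (10 + 100)
U = 10 / 110 = 0.090909
U% = 9.09%

9.09


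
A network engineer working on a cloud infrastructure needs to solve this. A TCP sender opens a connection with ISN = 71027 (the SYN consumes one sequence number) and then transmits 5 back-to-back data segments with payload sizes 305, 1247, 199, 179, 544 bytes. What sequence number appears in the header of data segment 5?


The SYN occupies sequence number ISN = 71027, so the first data byte is ISN + 1 = 71028.
SEQ of data segment i = (ISN + 1) + sum of payload sizes of segments 1..i-1.
Segment 1: SEQ = 71028, payload = 305 bytes
Segment 2: SEQ = 71333, payload = 1247 bytes
Segment 3: SEQ = 72580, payload = 199 bytes
Segment 4: SEQ = 72779, payload = 179 bytes
Segment 5: SEQ = 72958, payload = 544 bytes
SEQ of segment 5 = 71028 + 305 + 1247 + 199 + 179 = 72958

72958


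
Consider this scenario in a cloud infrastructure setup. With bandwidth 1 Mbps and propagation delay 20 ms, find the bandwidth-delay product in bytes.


Given: bandwidth = 1 Mbps, delay = 20 ms
BDP in bits = 1 * 10^6 * 20 / 1000
BDP in bits = 20000
BDP in bytes = 20000 / 8 = 2500

2500


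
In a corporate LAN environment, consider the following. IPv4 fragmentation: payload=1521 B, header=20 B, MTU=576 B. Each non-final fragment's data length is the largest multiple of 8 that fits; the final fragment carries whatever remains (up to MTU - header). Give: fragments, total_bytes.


Max data per non-final fragment = floor((MTU - header)/8)*8 = floor((576 - 20)/8)*8 = floor(556/8)*8 = 552 B
Final fragment needs no 8-byte alignment: it can carry up to MTU - header = 556 B
Non-final fragments needed = ceil((payload - 556) / 552) = ceil(965/552) = ceil(1.7482) = 2
Number of fragments = 2 + 1 = 3
Fragment sizes (data): 2 * 552 B + 417 B (last, 417 <= 556 OK)
Total bytes sent = payload + n_frags * header = 1521 + 3*20 = 1521 + 60 = 1581 B

3, 1581


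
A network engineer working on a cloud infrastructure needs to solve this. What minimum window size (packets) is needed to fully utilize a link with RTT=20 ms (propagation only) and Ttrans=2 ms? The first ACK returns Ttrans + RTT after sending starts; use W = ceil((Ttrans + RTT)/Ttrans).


Given: Ttrans = 2 ms, RTT = 20 ms (= 2 * Tprop, Tprop = 10 ms)
Time until first ACK returns = Ttrans + RTT = 2 + 20 = 22 ms
Need W * Ttrans >= Ttrans + RTT  ->  W >= (Ttrans + RTT) / Ttrans
(Ttrans + RTT) / Ttrans = 22 / 2 = 11
W_min = ceil(11) = 11

11


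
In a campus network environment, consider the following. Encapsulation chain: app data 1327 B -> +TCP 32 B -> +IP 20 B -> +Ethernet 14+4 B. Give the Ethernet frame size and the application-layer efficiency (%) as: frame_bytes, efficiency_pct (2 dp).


TCP segment = 1327 + 32 = 1359 B
IP packet = 1359 + 20 = 1379 B
Ethernet frame = 1379 + 14 + 4 = 1397 B
Efficiency = app / frame = 1327 / 1397 = 0.949893 = 94.9893% -> 94.99% (2 dp)

1397, 94.99


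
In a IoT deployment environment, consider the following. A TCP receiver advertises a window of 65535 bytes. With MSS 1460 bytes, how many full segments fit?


Given: RWND = 65535 bytes, MSS = 1460 bytes
Full segments = floor(RWND / MSS)
Full segments = floor(65535 / 1460)
Full segments = floor(44.887) = 44

44


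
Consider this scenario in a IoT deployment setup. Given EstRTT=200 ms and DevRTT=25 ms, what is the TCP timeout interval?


Given: EstRTT = 200 ms, DevRTT = 25 ms
Timeout = EstRTT + 4 * DevRTT
4 * DevRTT = 4 * 25 = 100
Timeout = 200 + 100 = 300 ms

300


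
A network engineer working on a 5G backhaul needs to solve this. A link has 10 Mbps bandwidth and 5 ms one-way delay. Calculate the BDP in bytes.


Given: bandwidth = 10 Mbps, delay = 5 ms
BDP in bits = 10 * 10^6 * 5 / 1000
BDP in bits = 50000
BDP in bytes = 50000 / 8 = 6250

6250


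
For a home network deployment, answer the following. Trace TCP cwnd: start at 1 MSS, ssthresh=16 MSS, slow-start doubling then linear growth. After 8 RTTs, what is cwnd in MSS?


RTT 0: cwnd = 1 MSS (initial)
RTT 1: cwnd = 2 MSS (slow start, doubled)
RTT 2: cwnd = 4 MSS (slow start, doubled)
RTT 3: cwnd = 8 MSS (slow start, doubled)
RTT 4: cwnd = 16 MSS (slow start, doubled)
RTT 5: cwnd = 17 MSS (congestion avoidance, +1)
RTT 6: cwnd = 18 MSS (congestion avoidance, +1)
RTT 7: cwnd = 19 MSS (congestion avoidance, +1)
RTT 8: cwnd = 20 MSS (congestion avoidance, +1)

20


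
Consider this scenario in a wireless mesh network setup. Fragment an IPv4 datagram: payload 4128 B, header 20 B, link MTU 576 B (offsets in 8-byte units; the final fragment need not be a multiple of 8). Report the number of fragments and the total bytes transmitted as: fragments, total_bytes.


Max data per non-final fragment = floor((MTU - header)/8)*8 = floor((576 - 20)/8)*8 = floor(556/8)*8 = 552 B
Final fragment needs no 8-byte alignment: it can carry up to MTU - header = 556 B
Non-final fragments needed = ceil((payload - 556) / 552) = ceil(3572/552) = ceil(6.4710) = 7
Number of fragments = 7 + 1 = 8
Fragment sizes (data): 7 * 552 B + 264 B (last, 264 <= 556 OK)
Total bytes sent = payload + n_frags * header = 4128 + 8*20 = 4128 + 160 = 4288 B

8, 4288


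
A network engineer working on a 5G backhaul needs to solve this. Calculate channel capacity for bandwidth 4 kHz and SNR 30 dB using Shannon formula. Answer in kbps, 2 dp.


Given: B = 4 kHz, SNR = 30 dB
SNR linear = 10^(30/10) = 1000
1 + SNR = 1001
log2(1001) = 9.9672262588
C = 4 * 1000 * 9.9672262588 = 39868.9050 bps
C = 39.868905 kbps -> 39.87 kbps (2 dp)

39.87


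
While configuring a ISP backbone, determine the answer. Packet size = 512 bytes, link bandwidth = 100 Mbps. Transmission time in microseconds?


Given: packet = 512 bytes, bandwidth = 100 Mbps
Packet in bits = 512 * 8 = 4096 bits
Bandwidth = 100 * 10^6 = 100000000 bps
Time = 4096 / 100000000 seconds
Time in us = 4096 * 10^6 / 100000000 = 40.96

40.96


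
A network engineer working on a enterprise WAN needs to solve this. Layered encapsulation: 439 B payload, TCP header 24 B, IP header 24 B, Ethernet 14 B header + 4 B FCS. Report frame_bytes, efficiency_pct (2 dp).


TCP segment = 439 + 24 = 463 B
IP packet = 463 + 24 = 487 B
Ethernet frame = 487 + 14 + 4 = 505 B
Efficiency = app / frame = 439 / 505 = 0.869307 = 86.9307% -> 86.93% (2 dp)

505, 86.93


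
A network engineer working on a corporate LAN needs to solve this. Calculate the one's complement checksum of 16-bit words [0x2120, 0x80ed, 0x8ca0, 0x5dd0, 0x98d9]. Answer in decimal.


Given words: [0x2120, 0x80ed, 0x8ca0, 0x5dd0, 0x98d9]
Step 1: Sum all words
Raw sum = 8480 + 33005 + 36000 + 24016 + 39129 = 140630
Step 2: Fold carry: (9558 + 2) = 9560
One's complement = ~9560 & 0xFFFF = 55975

55975


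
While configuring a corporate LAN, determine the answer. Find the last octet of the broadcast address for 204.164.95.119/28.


Given: IP = 204.164.95.119, prefix = /28
Host bits = 32 - 28 = 4
Network last octet = 119 AND mask = 112
Host part size = 2^4 - 1 = 15
Broadcast last octet = 112 OR 15 = 127

127


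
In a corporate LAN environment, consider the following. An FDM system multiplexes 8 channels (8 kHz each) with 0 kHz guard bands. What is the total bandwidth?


Given: 8 channels, 8 kHz each, guard = 0 kHz
Channel bandwidth = 8 * 8 = 64 kHz
Guard bands = 7 gaps * 0 kHz = 0 kHz
Total = 64 + 0 = 64 kHz

64


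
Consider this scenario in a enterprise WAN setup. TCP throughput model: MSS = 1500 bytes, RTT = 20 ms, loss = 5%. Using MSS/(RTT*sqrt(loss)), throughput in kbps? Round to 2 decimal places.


Given: MSS = 1500 bytes, RTT = 20 ms, loss = 5%
RTT in seconds = 20 / 1000 = 0.02
Loss rate = 5% = 0.05
sqrt(loss) = sqrt(0.05) = 0.223606797750
Throughput (bytes/s) = 1500 / (0.02 * 0.223606797750) = 335410.1966
Throughput (kbps) = 335410.1966 * 8 / 1000 = 2683.281573 -> 2683.28 kbps (2 dp)

2683.28


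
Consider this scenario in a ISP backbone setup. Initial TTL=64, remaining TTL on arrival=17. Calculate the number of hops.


Given: initial TTL = 64, received TTL = 17
Hops = initial TTL - received TTL
Hops = 64 - 17 = 47

47


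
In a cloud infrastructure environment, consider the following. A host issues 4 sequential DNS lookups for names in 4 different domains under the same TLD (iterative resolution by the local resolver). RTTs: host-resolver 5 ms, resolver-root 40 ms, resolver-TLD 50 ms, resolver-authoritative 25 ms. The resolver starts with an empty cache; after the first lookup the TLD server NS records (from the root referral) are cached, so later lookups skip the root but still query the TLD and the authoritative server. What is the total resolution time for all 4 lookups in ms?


Lookup 1 (cold cache): local + root + TLD + auth = 5 + 40 + 50 + 25 = 120 ms
Lookups 2..4 (TLD NS cached -> skip root; new domain -> still ask TLD and auth): local + TLD + auth = 5 + 50 + 25 = 80 ms each
Remaining 3 lookups: 3 * 80 = 240 ms
Total = 120 + 240 = 360 ms

360


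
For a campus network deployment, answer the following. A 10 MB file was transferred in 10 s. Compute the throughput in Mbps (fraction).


Given: file = 10 MB, time = 10 s
File in Mb = 10 * 8 = 80 Mb
Throughput = 80 / 10 Mbps
Throughput = 8 Mbps

8


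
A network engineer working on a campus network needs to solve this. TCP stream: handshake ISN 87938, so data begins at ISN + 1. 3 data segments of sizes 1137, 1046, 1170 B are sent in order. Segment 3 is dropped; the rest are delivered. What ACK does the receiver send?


SYN uses sequence number 87938; first data byte = ISN + 1 = 87939.
Segment 1: SEQ = 87939, len = 1137 B, covers [87939, 89075]
Segment 2: SEQ = 89076, len = 1046 B, covers [89076, 90121]
Segment 3: SEQ = 90122, len = 1170 B, covers [90122, 91291] [LOST]
In-order data received: bytes [87939, 90121] (segments 1..2).
Segment 3 missing -> gap begins at byte 90122.
Cumulative ACK = next expected in-order byte = 87939 + 1137 + 1046 = 90122

90122


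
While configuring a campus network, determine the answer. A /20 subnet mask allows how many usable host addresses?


Given: subnet mask /20
Host bits = 32 - 20 = 12
Total addresses = 2^12 = 4096
Usable hosts = 4096 - 2 (network + broadcast) = 4094

4094


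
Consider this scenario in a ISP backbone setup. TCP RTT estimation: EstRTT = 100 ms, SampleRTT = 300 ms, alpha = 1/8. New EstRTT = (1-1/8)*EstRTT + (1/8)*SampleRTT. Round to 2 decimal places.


Given: EstRTT = 100 ms, SampleRTT = 300 ms, alpha = 1/8
New EstRTT = (1 - alpha) * EstRTT + alpha * SampleRTT
(7/8) * 100 = 87.5
(1/8) * 300 = 37.5
New EstRTT = 87.5 + 37.5 = 125 ms -> 125.00 ms (2 dp)

125.00


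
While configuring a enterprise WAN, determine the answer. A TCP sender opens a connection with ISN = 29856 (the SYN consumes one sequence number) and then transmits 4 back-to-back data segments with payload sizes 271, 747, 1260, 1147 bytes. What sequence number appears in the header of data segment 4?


The SYN occupies sequence number ISN = 29856, so the first data byte is ISN + 1 = 29857.
SEQ of data segment i = (ISN + 1) + sum of payload sizes of segments 1..i-1.
Segment 1: SEQ = 29857, payload = 271 bytes
Segment 2: SEQ = 30128, payload = 747 bytes
Segment 3: SEQ = 30875, payload = 1260 bytes
Segment 4: SEQ = 32135, payload = 1147 bytes
SEQ of segment 4 = 29857 + 271 + 747 + 1260 = 32135

32135


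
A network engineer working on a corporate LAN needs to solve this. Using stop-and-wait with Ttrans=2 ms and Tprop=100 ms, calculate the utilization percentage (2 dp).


Given: Ttrans = 2 ms, Tprop = 100 ms
RTT = 2 * Tprop = 2 * 100 = 200 ms
U = Ttrans / (Ttrans + RTT)
U = 2 / (2 + 200)
U = 2 / 202 = 0.009901
U% = 0.99%

0.99


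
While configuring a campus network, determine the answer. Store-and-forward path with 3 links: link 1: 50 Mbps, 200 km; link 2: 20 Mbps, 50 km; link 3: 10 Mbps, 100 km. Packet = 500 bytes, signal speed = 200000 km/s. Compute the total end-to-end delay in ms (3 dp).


Packet = 500 bytes = 4000 bits. Store-and-forward: sum (t_trans + t_prop) per link.
Link 1: t_trans = 4000/(50*10^6) s = 0.0800 ms; t_prop = 200/200000 s = 1.0000 ms; subtotal = 1.0800 ms
Link 2: t_trans = 4000/(20*10^6) s = 0.2000 ms; t_prop = 50/200000 s = 0.2500 ms; subtotal = 0.4500 ms
Link 3: t_trans = 4000/(10*10^6) s = 0.4000 ms; t_prop = 100/200000 s = 0.5000 ms; subtotal = 0.9000 ms
End-to-end = 1.0800 + 0.4500 + 0.9000 = 2.4300 ms -> 2.430 ms (3 dp)

2.430


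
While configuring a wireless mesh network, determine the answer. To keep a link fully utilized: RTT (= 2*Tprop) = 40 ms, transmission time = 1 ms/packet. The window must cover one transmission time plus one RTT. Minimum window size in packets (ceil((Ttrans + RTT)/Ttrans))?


Given: Ttrans = 1 ms, RTT = 40 ms (= 2 * Tprop, Tprop = 20 ms)
Time until first ACK returns = Ttrans + RTT = 1 + 40 = 41 ms
Need W * Ttrans >= Ttrans + RTT  ->  W >= (Ttrans + RTT) / Ttrans
(Ttrans + RTT) / Ttrans = 41 / 1 = 41
W_min = ceil(41) = 41

41


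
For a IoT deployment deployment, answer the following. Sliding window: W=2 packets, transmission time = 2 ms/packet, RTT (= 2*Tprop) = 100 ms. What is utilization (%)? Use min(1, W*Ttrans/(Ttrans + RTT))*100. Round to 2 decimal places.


Given: W = 2, Ttrans = 2 ms, RTT = 100 ms (= 2 * Tprop, Tprop = 50 ms)
Cycle time = Ttrans + RTT = 2 + 100 = 102 ms (first packet sent until its ACK returns)
W * Ttrans = 2 * 2 = 4 ms of sending per cycle
W * Ttrans / (Ttrans + RTT) = 4 / 102 = 0.039216
U = min(1, 0.039216) = 0.039216
U% = 3.92%

3.92


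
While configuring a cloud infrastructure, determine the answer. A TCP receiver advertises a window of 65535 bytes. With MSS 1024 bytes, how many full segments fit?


Given: RWND = 65535 bytes, MSS = 1024 bytes
Full segments = floor(RWND / MSS)
Full segments = floor(65535 / 1024)
Full segments = floor(63.999) = 63

63


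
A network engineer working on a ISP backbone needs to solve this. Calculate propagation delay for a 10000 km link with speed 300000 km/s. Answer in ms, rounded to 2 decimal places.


Given: distance = 10000 km, speed = 300000 km/s
Delay = distance / speed = 10000 / 300000 seconds
Delay in ms = 10000 * 1000 / 300000
Delay = 33.3333 ms
Rounded to 2 dp = 33.33 ms

33.33


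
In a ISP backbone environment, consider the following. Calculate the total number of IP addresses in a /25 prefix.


Given: CIDR prefix /25
Host bits = 32 - 25 = 7
Total addresses = 2^7 = 128

128


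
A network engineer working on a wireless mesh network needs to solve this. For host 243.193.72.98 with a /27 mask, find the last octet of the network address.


Given: IP = 243.193.72.98, prefix = /27
Subnet mask = 255.255.255.224
Last octet of IP: 98
Last octet of mask: 224
Network last octet = 98 AND 224 = 96

96


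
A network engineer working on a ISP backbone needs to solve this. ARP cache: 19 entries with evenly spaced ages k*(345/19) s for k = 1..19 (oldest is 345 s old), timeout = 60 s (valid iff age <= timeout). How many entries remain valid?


Ages are k * 345/19 s for k = 1..19 (spacing = 18.1579 s).
Entry k is valid iff k * 345/19 <= 60 iff k <= 19 * 60 / 345 = 3.3043
n_valid = floor(3.3043) = 3
(n_stale = 19 - 3 = 16)

3


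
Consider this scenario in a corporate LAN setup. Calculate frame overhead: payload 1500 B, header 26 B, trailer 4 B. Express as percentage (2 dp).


Given: payload = 1500 B, header = 26 B, trailer = 4 B
Overhead bytes = header + trailer = 26 + 4 = 30
Total frame = payload + overhead = 1500 + 30 = 1530
Overhead % = 30 / 1530 * 100 = 1.9608% -> 1.96% (2 dp)

1.96


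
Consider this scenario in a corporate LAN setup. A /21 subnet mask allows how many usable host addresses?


Given: subnet mask /21
Host bits = 32 - 21 = 11
Total addresses = 2^11 = 2048
Usable hosts = 2048 - 2 (network + broadcast) = 2046

2046


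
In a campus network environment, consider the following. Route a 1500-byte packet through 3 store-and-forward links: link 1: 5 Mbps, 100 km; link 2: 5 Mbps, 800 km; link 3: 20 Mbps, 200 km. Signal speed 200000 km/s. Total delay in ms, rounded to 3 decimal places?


Packet = 1500 bytes = 12000 bits. Store-and-forward: sum (t_trans + t_prop) per link.
Link 1: t_trans = 12000/(5*10^6) s = 2.4000 ms; t_prop = 100/200000 s = 0.5000 ms; subtotal = 2.9000 ms
Link 2: t_trans = 12000/(5*10^6) s = 2.4000 ms; t_prop = 800/200000 s = 4.0000 ms; subtotal = 6.4000 ms
Link 3: t_trans = 12000/(20*10^6) s = 0.6000 ms; t_prop = 200/200000 s = 1.0000 ms; subtotal = 1.6000 ms
End-to-end = 2.9000 + 6.4000 + 1.6000 = 10.9000 ms -> 10.900 ms (3 dp)

10.900


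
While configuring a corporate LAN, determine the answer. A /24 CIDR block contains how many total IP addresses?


Given: CIDR prefix /24
Host bits = 32 - 24 = 8
Total addresses = 2^8 = 256

256


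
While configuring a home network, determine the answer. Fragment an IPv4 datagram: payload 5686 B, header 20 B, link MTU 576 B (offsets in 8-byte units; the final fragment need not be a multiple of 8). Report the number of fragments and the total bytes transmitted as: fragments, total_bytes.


Max data per non-final fragment = floor((MTU - header)/8)*8 = floor((576 - 20)/8)*8 = floor(556/8)*8 = 552 B
Final fragment needs no 8-byte alignment: it can carry up to MTU - header = 556 B
Non-final fragments needed = ceil((payload - 556) / 552) = ceil(5130/552) = ceil(9.2935) = 10
Number of fragments = 10 + 1 = 11
Fragment sizes (data): 10 * 552 B + 166 B (last, 166 <= 556 OK)
Total bytes sent = payload + n_frags * header = 5686 + 11*20 = 5686 + 220 = 5906 B

11, 5906


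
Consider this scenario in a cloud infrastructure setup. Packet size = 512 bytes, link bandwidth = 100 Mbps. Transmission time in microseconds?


Given: packet = 512 bytes, bandwidth = 100 Mbps
Packet in bits = 512 * 8 = 4096 bits
Bandwidth = 100 * 10^6 = 100000000 bps
Time = 4096 / 100000000 seconds
Time in us = 4096 * 10^6 / 100000000 = 40.96

40.96


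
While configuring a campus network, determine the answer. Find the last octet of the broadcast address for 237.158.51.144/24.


Given: IP = 237.158.51.144, prefix = /24
Host bits = 32 - 24 = 8
Network last octet = 144 AND mask = 0
Host part size = 2^8 - 1 = 255
Broadcast last octet = 0 OR 255 = 255

255


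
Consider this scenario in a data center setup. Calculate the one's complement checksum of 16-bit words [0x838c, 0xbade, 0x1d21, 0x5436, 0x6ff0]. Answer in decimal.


Given words: [0x838c, 0xbade, 0x1d21, 0x5436, 0x6ff0]
Step 1: Sum all words
Raw sum = 33676 + 47838 + 7457 + 21558 + 28656 = 139185
Step 2: Fold carry: (8113 + 2) = 8115
One's complement = ~8115 & 0xFFFF = 57420

57420
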